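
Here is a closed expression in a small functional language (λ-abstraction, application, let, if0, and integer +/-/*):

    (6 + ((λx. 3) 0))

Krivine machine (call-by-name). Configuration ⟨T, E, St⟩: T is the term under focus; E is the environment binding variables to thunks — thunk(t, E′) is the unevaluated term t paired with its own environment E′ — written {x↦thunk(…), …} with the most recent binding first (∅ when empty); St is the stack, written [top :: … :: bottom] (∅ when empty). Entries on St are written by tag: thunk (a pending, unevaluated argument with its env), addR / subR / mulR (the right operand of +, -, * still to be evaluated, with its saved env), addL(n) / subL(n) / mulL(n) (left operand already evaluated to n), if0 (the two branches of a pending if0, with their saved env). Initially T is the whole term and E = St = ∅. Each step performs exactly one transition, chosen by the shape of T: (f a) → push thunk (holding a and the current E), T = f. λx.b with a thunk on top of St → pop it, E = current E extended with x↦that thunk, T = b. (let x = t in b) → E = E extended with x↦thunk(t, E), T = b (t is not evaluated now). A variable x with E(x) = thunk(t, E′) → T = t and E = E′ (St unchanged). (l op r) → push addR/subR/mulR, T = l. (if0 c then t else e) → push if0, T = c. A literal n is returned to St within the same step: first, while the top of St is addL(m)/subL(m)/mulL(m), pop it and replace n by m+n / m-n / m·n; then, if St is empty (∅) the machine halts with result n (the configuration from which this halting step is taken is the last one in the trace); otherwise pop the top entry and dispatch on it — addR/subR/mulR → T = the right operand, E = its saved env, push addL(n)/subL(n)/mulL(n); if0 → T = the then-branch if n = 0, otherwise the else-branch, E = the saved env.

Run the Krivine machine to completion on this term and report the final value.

Answer: 9

Execution trace:
[0] <T=(6 + ((λx. 3) 0)), E=∅, St=∅>
[1] <T=6, E=∅, St=[addR]>
[2] <T=((λx. 3) 0), E=∅, St=[addL(6)]>
[3] <T=(λx. 3), E=∅, St=[thunk :: addL(6)]>
[4] <T=3, E={x↦thunk(0, ∅)}, St=[addL(6)]>
→ final value 9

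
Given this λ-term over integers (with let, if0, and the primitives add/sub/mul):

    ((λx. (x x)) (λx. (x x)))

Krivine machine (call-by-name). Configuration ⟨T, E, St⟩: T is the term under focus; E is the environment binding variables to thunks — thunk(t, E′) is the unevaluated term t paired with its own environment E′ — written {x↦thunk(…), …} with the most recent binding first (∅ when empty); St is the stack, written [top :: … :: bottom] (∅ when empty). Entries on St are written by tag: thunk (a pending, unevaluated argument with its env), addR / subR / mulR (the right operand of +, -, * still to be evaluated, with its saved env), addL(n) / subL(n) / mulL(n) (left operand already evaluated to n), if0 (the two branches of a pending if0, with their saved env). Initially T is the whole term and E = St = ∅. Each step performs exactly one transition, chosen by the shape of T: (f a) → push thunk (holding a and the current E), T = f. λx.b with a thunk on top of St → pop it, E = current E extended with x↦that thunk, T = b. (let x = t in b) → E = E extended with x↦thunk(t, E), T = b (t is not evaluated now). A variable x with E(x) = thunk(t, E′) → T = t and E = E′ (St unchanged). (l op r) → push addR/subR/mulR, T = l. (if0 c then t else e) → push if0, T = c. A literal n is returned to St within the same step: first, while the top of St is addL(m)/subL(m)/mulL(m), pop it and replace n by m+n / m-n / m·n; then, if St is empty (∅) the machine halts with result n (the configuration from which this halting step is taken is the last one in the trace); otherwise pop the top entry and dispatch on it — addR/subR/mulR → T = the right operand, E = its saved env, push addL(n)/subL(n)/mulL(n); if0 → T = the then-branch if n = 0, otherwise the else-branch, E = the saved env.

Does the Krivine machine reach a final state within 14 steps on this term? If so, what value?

step 0: <T=((λx. (x x)) (λx. (x x))), E=∅, St=∅>
step 1: <T=(λx. (x x)), E=∅, St=[thunk]>
step 2: <T=(x x), E={x↦thunk((λx. (x x)), ∅)}, St=∅>
step 3: <T=x, E={x↦thunk((λx. (x x)), ∅)}, St=[thunk]>
step 4: <T=(λx. (x x)), E=∅, St=[thunk]>
step 5: <T=(x x), E={x↦thunk(x, {x↦thunk((λx. (x x)), ∅)})}, St=∅>
step 6: <T=x, E={x↦thunk(x, {x↦thunk((λx. (x x)), ∅)})}, St=[thunk]>
step 7: <T=x, E={x↦thunk((λx. (x x)), ∅)}, St=[thunk]>
step 8: <T=(λx. (x x)), E=∅, St=[thunk]>
step 9: <T=(x x), E={x↦thunk(x, {x↦thunk(x, {x↦thunk((λx. (x x)), ∅)})})}, St=∅>
step 10: <T=x, E={x↦thunk(x, {x↦thunk(x, {x↦thunk((λx. (x x)), ∅)})})}, St=[thunk]>
step 11: <T=x, E={x↦thunk(x, {x↦thunk((λx. (x x)), ∅)})}, St=[thunk]>
step 12: <T=x, E={x↦thunk((λx. (x x)), ∅)}, St=[thunk]>
step 13: <T=(λx. (x x)), E=∅, St=[thunk]>
step 14: <T=(x x), E={x↦thunk(x, {x↦thunk(x, {x↦thunk(x, {x↦thunk((λx. (x x)), ∅)})})})}, St=∅>
→ 14 transitions taken and the configuration is still not final: no result within 14 steps

Answer: DIVERGES (no final state within 14 steps)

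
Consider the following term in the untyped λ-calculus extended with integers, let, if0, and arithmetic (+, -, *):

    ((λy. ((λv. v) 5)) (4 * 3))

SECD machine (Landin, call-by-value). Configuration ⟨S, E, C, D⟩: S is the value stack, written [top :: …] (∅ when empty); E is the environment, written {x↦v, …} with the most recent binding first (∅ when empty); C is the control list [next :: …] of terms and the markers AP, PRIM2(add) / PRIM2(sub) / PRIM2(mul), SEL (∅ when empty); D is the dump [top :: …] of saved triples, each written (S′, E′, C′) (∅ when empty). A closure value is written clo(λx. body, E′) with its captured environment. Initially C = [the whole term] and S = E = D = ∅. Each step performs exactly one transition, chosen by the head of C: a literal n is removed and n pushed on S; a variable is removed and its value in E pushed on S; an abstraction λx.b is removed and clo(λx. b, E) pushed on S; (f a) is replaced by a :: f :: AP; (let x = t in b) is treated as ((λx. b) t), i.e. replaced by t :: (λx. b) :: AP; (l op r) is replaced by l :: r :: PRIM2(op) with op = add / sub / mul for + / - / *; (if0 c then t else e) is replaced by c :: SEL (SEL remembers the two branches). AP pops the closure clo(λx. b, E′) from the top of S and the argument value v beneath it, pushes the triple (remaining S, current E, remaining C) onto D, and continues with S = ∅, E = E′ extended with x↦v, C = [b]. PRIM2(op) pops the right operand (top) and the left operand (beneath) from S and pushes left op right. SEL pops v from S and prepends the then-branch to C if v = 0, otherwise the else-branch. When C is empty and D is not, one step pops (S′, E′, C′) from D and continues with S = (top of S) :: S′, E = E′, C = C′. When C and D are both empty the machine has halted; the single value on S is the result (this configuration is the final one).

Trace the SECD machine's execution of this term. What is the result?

step 0: [S=∅ | E=∅ | C=[((λy. ((λv. v) 5)) (4 * 3))] | D=∅]
step 1: [S=∅ | E=∅ | C=[(4 * 3) :: (λy. ((λv. v) 5)) :: AP] | D=∅]
step 2: [S=∅ | E=∅ | C=[4 :: 3 :: PRIM2(mul) :: (λy. ((λv. v) 5)) :: AP] | D=∅]
step 3: [S=[4] | E=∅ | C=[3 :: PRIM2(mul) :: (λy. ((λv. v) 5)) :: AP] | D=∅]
step 4: [S=[3 :: 4] | E=∅ | C=[PRIM2(mul) :: (λy. ((λv. v) 5)) :: AP] | D=∅]
step 5: [S=[12] | E=∅ | C=[(λy. ((λv. v) 5)) :: AP] | D=∅]
step 6: [S=[clo(λy. ((λv. v) 5), ∅) :: 12] | E=∅ | C=[AP] | D=∅]
step 7: [S=∅ | E={y↦12} | C=[((λv. v) 5)] | D=[(∅, ∅, ∅)]]
step 8: [S=∅ | E={y↦12} | C=[5 :: (λv. v) :: AP] | D=[(∅, ∅, ∅)]]
step 9: [S=[5] | E={y↦12} | C=[(λv. v) :: AP] | D=[(∅, ∅, ∅)]]
step 10: [S=[clo(λv. v, {y↦12}) :: 5] | E={y↦12} | C=[AP] | D=[(∅, ∅, ∅)]]
step 11: [S=∅ | E={v↦5, y↦12} | C=[v] | D=[(∅, {y↦12}, ∅) :: (∅, ∅, ∅)]]
step 12: [S=[5] | E={v↦5, y↦12} | C=∅ | D=[(∅, {y↦12}, ∅) :: (∅, ∅, ∅)]]
step 13: [S=[5] | E={y↦12} | C=∅ | D=[(∅, ∅, ∅)]]
step 14: [S=[5] | E=∅ | C=∅ | D=∅]
→ final value 5

Answer: 5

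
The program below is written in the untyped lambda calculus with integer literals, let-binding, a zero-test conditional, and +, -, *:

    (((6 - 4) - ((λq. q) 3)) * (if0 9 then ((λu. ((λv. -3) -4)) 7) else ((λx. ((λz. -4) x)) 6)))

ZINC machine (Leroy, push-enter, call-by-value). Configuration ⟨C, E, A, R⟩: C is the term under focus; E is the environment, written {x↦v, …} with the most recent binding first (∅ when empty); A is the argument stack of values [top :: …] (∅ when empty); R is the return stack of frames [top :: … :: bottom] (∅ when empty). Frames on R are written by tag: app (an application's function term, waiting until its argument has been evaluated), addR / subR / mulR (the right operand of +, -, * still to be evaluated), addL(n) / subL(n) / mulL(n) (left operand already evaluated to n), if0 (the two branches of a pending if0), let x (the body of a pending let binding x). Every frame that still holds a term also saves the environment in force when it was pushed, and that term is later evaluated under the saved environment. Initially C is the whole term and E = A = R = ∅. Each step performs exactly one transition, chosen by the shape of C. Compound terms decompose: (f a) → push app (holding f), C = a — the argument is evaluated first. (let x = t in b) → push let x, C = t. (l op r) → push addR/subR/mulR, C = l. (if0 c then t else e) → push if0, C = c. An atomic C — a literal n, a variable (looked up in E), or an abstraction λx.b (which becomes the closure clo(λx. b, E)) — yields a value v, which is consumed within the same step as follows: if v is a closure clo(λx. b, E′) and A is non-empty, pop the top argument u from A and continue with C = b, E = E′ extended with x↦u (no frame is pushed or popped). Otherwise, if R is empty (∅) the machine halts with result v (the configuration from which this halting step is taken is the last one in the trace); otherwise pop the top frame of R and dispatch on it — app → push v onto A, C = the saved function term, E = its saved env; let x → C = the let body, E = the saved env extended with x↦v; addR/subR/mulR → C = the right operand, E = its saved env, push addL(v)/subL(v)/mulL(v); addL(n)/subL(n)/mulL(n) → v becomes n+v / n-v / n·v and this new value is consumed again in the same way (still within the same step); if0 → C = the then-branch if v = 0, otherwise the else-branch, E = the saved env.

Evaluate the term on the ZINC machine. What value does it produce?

[0] [C=(((6 - 4) - ((λq. q) 3)) * (if0 9 then ((λu. ((λv. -3) -4)) 7) else ((λx. ((λz. -4) x)) 6))) | E=∅ | A=∅ | R=∅]
[1] [C=((6 - 4) - ((λq. q) 3)) | E=∅ | A=∅ | R=[mulR]]
[2] [C=(6 - 4) | E=∅ | A=∅ | R=[subR :: mulR]]
[3] [C=6 | E=∅ | A=∅ | R=[subR :: subR :: mulR]]
[4] [C=4 | E=∅ | A=∅ | R=[subL(6) :: subR :: mulR]]
[5] [C=((λq. q) 3) | E=∅ | A=∅ | R=[subL(2) :: mulR]]
[6] [C=3 | E=∅ | A=∅ | R=[app :: subL(2) :: mulR]]
[7] [C=(λq. q) | E=∅ | A=[3] | R=[subL(2) :: mulR]]
[8] [C=q | E={q↦3} | A=∅ | R=[subL(2) :: mulR]]
[9] [C=(if0 9 then ((λu. ((λv. -3) -4)) 7) else ((λx. ((λz. -4) x)) 6)) | E=∅ | A=∅ | R=[mulL(-1)]]
[10] [C=9 | E=∅ | A=∅ | R=[if0 :: mulL(-1)]]
[11] [C=((λx. ((λz. -4) x)) 6) | E=∅ | A=∅ | R=[mulL(-1)]]
[12] [C=6 | E=∅ | A=∅ | R=[app :: mulL(-1)]]
[13] [C=(λx. ((λz. -4) x)) | E=∅ | A=[6] | R=[mulL(-1)]]
[14] [C=((λz. -4) x) | E={x↦6} | A=∅ | R=[mulL(-1)]]
[15] [C=x | E={x↦6} | A=∅ | R=[app :: mulL(-1)]]
[16] [C=(λz. -4) | E={x↦6} | A=[6] | R=[mulL(-1)]]
[17] [C=-4 | E={z↦6, x↦6} | A=∅ | R=[mulL(-1)]]
→ final value 4

Answer: 4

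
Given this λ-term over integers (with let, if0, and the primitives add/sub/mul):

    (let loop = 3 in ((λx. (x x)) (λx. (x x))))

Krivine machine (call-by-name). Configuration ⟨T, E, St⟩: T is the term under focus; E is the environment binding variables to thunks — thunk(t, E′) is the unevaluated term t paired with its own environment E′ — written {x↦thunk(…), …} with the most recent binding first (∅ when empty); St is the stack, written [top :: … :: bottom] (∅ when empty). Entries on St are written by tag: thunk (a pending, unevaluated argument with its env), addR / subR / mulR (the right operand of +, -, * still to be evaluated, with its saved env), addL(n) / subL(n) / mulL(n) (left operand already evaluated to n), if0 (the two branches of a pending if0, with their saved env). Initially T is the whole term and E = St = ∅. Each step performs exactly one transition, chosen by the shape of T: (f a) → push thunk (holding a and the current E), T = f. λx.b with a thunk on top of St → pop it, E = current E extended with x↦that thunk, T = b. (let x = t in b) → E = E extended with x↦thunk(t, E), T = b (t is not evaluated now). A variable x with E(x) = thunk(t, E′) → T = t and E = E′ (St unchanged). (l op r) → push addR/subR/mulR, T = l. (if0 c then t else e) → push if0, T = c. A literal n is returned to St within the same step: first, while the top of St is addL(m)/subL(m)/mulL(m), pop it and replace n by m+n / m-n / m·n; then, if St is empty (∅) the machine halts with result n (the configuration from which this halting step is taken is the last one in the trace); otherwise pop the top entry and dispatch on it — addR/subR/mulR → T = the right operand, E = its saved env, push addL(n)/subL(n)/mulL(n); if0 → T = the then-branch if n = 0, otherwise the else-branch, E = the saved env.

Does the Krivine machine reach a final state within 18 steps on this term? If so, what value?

t=0: [T=(let loop = 3 in ((λx. (x x)) (λx. (x x)))) | E=∅ | St=∅]
t=1: [T=((λx. (x x)) (λx. (x x))) | E={loop↦thunk(3, ∅)} | St=∅]
t=2: [T=(λx. (x x)) | E={loop↦thunk(3, ∅)} | St=[thunk]]
t=3: [T=(x x) | E={x↦thunk((λx. (x x)), {loop↦thunk(3, ∅)}), loop↦thunk(3, ∅)} | St=∅]
t=4: [T=x | E={x↦thunk((λx. (x x)), {loop↦thunk(3, ∅)}), loop↦thunk(3, ∅)} | St=[thunk]]
t=5: [T=(λx. (x x)) | E={loop↦thunk(3, ∅)} | St=[thunk]]
t=6: [T=(x x) | E={x↦thunk(x, {x↦thunk((λx. (x x)), {loop↦thunk(3, ∅)}), loop↦thunk(3, ∅)}), loop↦thunk(3, ∅)} | St=∅]
t=7: [T=x | E={x↦thunk(x, {x↦thunk((λx. (x x)), {loop↦thunk(3, ∅)}), loop↦thunk(3, ∅)}), loop↦thunk(3, ∅)} | St=[thunk]]
t=8: [T=x | E={x↦thunk((λx. (x x)), {loop↦thunk(3, ∅)}), loop↦thunk(3, ∅)} | St=[thunk]]
t=9: [T=(λx. (x x)) | E={loop↦thunk(3, ∅)} | St=[thunk]]
t=10: [T=(x x) | E={x↦thunk(x, {x↦thunk(x, {x↦thunk((λx. (x x)), {loop↦thunk(3, ∅)}), loop↦thunk(3, ∅)}), loop↦thunk(3, ∅)}), loop↦thunk(3, ∅)} | St=∅]
t=11: [T=x | E={x↦thunk(x, {x↦thunk(x, {x↦thunk((λx. (x x)), {loop↦thunk(3, ∅)}), loop↦thunk(3, ∅)}), loop↦thunk(3, ∅)}), loop↦thunk(3, ∅)} | St=[thunk]]
t=12: [T=x | E={x↦thunk(x, {x↦thunk((λx. (x x)), {loop↦thunk(3, ∅)}), loop↦thunk(3, ∅)}), loop↦thunk(3, ∅)} | St=[thunk]]
t=13: [T=x | E={x↦thunk((λx. (x x)), {loop↦thunk(3, ∅)}), loop↦thunk(3, ∅)} | St=[thunk]]
t=14: [T=(λx. (x x)) | E={loop↦thunk(3, ∅)} | St=[thunk]]
t=15: [T=(x x) | E={x↦thunk(x, {x↦thunk(x, {x↦thunk(x, {x↦thunk((λx. (x x)), {loop↦thunk(3, ∅)}), loop↦thunk(3, ∅)}), loop↦thunk(3, ∅)}), loop↦thunk(3, ∅)}), loop↦thunk(3, ∅)} | St=∅]
t=16: [T=x | E={x↦thunk(x, {x↦thunk(x, {x↦thunk(x, {x↦thunk((λx. (x x)), {loop↦thunk(3, ∅)}), loop↦thunk(3, ∅)}), loop↦thunk(3, ∅)}), loop↦thunk(3, ∅)}), loop↦thunk(3, ∅)} | St=[thunk]]
t=17: [T=x | E={x↦thunk(x, {x↦thunk(x, {x↦thunk((λx. (x x)), {loop↦thunk(3, ∅)}), loop↦thunk(3, ∅)}), loop↦thunk(3, ∅)}), loop↦thunk(3, ∅)} | St=[thunk]]
t=18: [T=x | E={x↦thunk(x, {x↦thunk((λx. (x x)), {loop↦thunk(3, ∅)}), loop↦thunk(3, ∅)}), loop↦thunk(3, ∅)} | St=[thunk]]
→ 18 transitions taken and the configuration is still not final: no result within 18 steps

Answer: DIVERGES (no final state within 18 steps)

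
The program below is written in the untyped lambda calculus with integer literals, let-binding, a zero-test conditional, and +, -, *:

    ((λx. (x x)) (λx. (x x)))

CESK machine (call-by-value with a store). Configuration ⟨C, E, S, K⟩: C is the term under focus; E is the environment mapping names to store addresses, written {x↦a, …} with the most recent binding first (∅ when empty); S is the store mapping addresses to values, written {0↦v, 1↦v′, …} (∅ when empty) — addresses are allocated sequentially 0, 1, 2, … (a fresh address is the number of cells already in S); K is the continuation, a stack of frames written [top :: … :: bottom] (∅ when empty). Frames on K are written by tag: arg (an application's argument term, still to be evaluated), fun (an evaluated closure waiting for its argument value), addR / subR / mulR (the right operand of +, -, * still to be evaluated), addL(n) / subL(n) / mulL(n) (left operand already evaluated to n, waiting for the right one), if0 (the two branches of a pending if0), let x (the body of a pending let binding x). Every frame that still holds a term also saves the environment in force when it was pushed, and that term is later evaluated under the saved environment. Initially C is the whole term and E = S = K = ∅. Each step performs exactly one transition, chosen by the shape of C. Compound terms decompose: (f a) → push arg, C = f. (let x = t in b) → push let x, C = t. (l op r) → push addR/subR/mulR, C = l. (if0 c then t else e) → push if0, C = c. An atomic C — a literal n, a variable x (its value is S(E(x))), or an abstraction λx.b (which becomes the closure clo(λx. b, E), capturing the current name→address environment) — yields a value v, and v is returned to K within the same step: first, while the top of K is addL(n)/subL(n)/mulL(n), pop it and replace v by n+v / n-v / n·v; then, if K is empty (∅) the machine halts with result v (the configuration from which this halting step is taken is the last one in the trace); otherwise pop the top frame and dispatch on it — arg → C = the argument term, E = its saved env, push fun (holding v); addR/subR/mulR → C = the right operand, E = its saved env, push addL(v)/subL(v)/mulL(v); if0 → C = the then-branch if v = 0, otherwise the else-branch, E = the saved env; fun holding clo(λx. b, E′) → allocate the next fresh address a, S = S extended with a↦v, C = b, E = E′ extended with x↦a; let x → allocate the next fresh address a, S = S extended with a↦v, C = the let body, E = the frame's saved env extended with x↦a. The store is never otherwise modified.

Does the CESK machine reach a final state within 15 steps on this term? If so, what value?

t=0: [C=((λx. (x x)) (λx. (x x))) | E=∅ | S=∅ | K=∅]
t=1: [C=(λx. (x x)) | E=∅ | S=∅ | K=[arg]]
t=2: [C=(λx. (x x)) | E=∅ | S=∅ | K=[fun]]
t=3: [C=(x x) | E={x↦0} | S={0↦clo(λx. (x x), ∅)} | K=∅]
t=4: [C=x | E={x↦0} | S={0↦clo(λx. (x x), ∅)} | K=[arg]]
t=5: [C=x | E={x↦0} | S={0↦clo(λx. (x x), ∅)} | K=[fun]]
t=6: [C=(x x) | E={x↦1} | S={0↦clo(λx. (x x), ∅), 1↦clo(λx. (x x), ∅)} | K=∅]
t=7: [C=x | E={x↦1} | S={0↦clo(λx. (x x), ∅), 1↦clo(λx. (x x), ∅)} | K=[arg]]
t=8: [C=x | E={x↦1} | S={0↦clo(λx. (x x), ∅), 1↦clo(λx. (x x), ∅)} | K=[fun]]
t=9: [C=(x x) | E={x↦2} | S={0↦clo(λx. (x x), ∅), 1↦clo(λx. (x x), ∅), 2↦clo(λx. (x x), ∅)} | K=∅]
t=10: [C=x | E={x↦2} | S={0↦clo(λx. (x x), ∅), 1↦clo(λx. (x x), ∅), 2↦clo(λx. (x x), ∅)} | K=[arg]]
t=11: [C=x | E={x↦2} | S={0↦clo(λx. (x x), ∅), 1↦clo(λx. (x x), ∅), 2↦clo(λx. (x x), ∅)} | K=[fun]]
t=12: [C=(x x) | E={x↦3} | S={0↦clo(λx. (x x), ∅), 1↦clo(λx. (x x), ∅), 2↦clo(λx. (x x), ∅), 3↦clo(λx. (x x), ∅)} | K=∅]
t=13: [C=x | E={x↦3} | S={0↦clo(λx. (x x), ∅), 1↦clo(λx. (x x), ∅), 2↦clo(λx. (x x), ∅), 3↦clo(λx. (x x), ∅)} | K=[arg]]
t=14: [C=x | E={x↦3} | S={0↦clo(λx. (x x), ∅), 1↦clo(λx. (x x), ∅), 2↦clo(λx. (x x), ∅), 3↦clo(λx. (x x), ∅)} | K=[fun]]
t=15: [C=(x x) | E={x↦4} | S={0↦clo(λx. (x x), ∅), 1↦clo(λx. (x x), ∅), 2↦clo(λx. (x x), ∅), 3↦clo(λx. (x x), ∅), 4↦clo(λx. (x x), ∅)} | K=∅]
→ 15 transitions taken and the configuration is still not final: no result within 15 steps

Answer: DIVERGES (no final state within 15 steps)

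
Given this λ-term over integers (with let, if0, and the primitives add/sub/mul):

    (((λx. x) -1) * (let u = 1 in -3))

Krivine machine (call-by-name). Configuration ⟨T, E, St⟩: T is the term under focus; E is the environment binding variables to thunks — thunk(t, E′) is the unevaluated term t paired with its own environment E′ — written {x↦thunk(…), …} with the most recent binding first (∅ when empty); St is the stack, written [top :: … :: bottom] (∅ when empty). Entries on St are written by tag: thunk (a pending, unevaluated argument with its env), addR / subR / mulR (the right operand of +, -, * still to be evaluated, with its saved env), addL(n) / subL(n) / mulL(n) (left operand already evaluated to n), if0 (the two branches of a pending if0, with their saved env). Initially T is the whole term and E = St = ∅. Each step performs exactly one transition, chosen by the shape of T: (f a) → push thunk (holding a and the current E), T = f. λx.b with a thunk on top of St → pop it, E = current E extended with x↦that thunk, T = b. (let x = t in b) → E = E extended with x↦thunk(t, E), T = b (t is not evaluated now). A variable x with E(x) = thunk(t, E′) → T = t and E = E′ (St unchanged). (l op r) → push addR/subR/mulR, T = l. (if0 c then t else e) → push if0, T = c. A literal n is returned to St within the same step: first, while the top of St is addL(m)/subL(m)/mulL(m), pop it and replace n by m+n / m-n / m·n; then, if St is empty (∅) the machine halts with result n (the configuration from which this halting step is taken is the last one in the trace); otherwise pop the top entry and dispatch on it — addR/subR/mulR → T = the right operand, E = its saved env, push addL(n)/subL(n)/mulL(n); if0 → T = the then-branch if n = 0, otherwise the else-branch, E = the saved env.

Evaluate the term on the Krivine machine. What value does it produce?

[0] [T=(((λx. x) -1) * (let u = 1 in -3)) | E=∅ | St=∅]
[1] [T=((λx. x) -1) | E=∅ | St=[mulR]]
[2] [T=(λx. x) | E=∅ | St=[thunk :: mulR]]
[3] [T=x | E={x↦thunk(-1, ∅)} | St=[mulR]]
[4] [T=-1 | E=∅ | St=[mulR]]
[5] [T=(let u = 1 in -3) | E=∅ | St=[mulL(-1)]]
[6] [T=-3 | E={u↦thunk(1, ∅)} | St=[mulL(-1)]]
→ final value 3

Answer: 3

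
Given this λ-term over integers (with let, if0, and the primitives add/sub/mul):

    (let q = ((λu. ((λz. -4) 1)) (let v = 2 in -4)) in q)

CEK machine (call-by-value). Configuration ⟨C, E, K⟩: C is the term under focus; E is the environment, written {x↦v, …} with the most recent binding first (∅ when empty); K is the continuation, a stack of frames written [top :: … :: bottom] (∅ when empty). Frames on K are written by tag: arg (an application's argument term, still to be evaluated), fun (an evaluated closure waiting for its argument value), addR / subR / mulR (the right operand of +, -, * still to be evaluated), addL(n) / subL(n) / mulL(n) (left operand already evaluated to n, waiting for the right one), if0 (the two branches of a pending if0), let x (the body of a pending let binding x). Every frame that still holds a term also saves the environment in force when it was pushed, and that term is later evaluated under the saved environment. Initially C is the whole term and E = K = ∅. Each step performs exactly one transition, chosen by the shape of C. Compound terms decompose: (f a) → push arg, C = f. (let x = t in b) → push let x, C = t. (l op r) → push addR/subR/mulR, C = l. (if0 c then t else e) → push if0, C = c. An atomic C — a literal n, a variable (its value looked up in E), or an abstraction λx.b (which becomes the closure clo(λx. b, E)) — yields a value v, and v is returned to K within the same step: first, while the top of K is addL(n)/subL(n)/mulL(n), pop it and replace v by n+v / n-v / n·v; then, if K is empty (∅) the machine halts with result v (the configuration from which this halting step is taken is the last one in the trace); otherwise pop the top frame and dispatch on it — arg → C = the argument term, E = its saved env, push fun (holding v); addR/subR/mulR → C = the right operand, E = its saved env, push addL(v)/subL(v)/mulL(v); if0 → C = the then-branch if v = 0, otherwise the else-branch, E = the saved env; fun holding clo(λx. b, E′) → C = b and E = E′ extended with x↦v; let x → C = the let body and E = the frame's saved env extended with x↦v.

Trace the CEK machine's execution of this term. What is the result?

Answer: -4

Machine steps:
step 0: ⟨C=(let q = ((λu. ((λz. -4) 1)) (let v = 2 in -4)) in q); E=∅; K=∅⟩
step 1: ⟨C=((λu. ((λz. -4) 1)) (let v = 2 in -4)); E=∅; K=[let q]⟩
step 2: ⟨C=(λu. ((λz. -4) 1)); E=∅; K=[arg :: let q]⟩
step 3: ⟨C=(let v = 2 in -4); E=∅; K=[fun :: let q]⟩
step 4: ⟨C=2; E=∅; K=[let v :: fun :: let q]⟩
step 5: ⟨C=-4; E={v↦2}; K=[fun :: let q]⟩
step 6: ⟨C=((λz. -4) 1); E={u↦-4}; K=[let q]⟩
step 7: ⟨C=(λz. -4); E={u↦-4}; K=[arg :: let q]⟩
step 8: ⟨C=1; E={u↦-4}; K=[fun :: let q]⟩
step 9: ⟨C=-4; E={z↦1, u↦-4}; K=[let q]⟩
step 10: ⟨C=q; E={q↦-4}; K=∅⟩
→ final value -4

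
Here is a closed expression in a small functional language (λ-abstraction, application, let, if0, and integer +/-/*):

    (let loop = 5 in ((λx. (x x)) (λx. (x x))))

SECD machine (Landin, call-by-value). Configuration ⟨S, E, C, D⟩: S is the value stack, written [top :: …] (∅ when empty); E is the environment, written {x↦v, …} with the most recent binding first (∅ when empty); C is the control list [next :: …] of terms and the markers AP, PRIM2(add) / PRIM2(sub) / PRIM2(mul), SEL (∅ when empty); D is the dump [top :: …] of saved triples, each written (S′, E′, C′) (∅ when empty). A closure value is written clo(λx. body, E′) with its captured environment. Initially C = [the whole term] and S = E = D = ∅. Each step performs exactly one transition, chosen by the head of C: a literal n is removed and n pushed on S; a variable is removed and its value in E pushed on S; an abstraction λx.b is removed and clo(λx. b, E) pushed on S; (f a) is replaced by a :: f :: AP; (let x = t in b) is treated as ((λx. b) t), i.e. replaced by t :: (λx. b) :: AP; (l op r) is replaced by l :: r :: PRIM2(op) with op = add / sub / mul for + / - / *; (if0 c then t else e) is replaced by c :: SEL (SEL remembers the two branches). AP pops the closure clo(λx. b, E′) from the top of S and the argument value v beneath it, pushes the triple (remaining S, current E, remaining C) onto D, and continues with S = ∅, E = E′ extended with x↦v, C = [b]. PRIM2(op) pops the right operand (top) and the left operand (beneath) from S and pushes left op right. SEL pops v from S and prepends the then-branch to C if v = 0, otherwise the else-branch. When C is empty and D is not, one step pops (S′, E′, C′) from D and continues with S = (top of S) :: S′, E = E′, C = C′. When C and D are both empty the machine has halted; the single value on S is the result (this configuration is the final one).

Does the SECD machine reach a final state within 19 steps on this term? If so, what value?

Answer: DIVERGES (no final state within 19 steps)

Derivation:
0. <S=∅, E=∅, C=[(let loop = 5 in ((λx. (x x)) (λx. (x x))))], D=∅>
1. <S=∅, E=∅, C=[5 :: (λloop. ((λx. (x x)) (λx. (x x)))) :: AP], D=∅>
2. <S=[5], E=∅, C=[(λloop. ((λx. (x x)) (λx. (x x)))) :: AP], D=∅>
3. <S=[clo(λloop. ((λx. (x x)) (λx. (x x))), ∅) :: 5], E=∅, C=[AP], D=∅>
4. <S=∅, E={loop↦5}, C=[((λx. (x x)) (λx. (x x)))], D=[(∅, ∅, ∅)]>
5. <S=∅, E={loop↦5}, C=[(λx. (x x)) :: (λx. (x x)) :: AP], D=[(∅, ∅, ∅)]>
6. <S=[clo(λx. (x x), {loop↦5})], E={loop↦5}, C=[(λx. (x x)) :: AP], D=[(∅, ∅, ∅)]>
7. <S=[clo(λx. (x x), {loop↦5}) :: clo(λx. (x x), {loop↦5})], E={loop↦5}, C=[AP], D=[(∅, ∅, ∅)]>
8. <S=∅, E={x↦clo(λx. (x x), {loop↦5}), loop↦5}, C=[(x x)], D=[(∅, {loop↦5}, ∅) :: (∅, ∅, ∅)]>
9. <S=∅, E={x↦clo(λx. (x x), {loop↦5}), loop↦5}, C=[x :: x :: AP], D=[(∅, {loop↦5}, ∅) :: (∅, ∅, ∅)]>
10. <S=[clo(λx. (x x), {loop↦5})], E={x↦clo(λx. (x x), {loop↦5}), loop↦5}, C=[x :: AP], D=[(∅, {loop↦5}, ∅) :: (∅, ∅, ∅)]>
11. <S=[clo(λx. (x x), {loop↦5}) :: clo(λx. (x x), {loop↦5})], E={x↦clo(λx. (x x), {loop↦5}), loop↦5}, C=[AP], D=[(∅, {loop↦5}, ∅) :: (∅, ∅, ∅)]>
12. <S=∅, E={x↦clo(λx. (x x), {loop↦5}), loop↦5}, C=[(x x)], D=[(∅, {x↦clo(λx. (x x), {loop↦5}), loop↦5}, ∅) :: (∅, {loop↦5}, ∅) :: (∅, ∅, ∅)]>
13. <S=∅, E={x↦clo(λx. (x x), {loop↦5}), loop↦5}, C=[x :: x :: AP], D=[(∅, {x↦clo(λx. (x x), {loop↦5}), loop↦5}, ∅) :: (∅, {loop↦5}, ∅) :: (∅, ∅, ∅)]>
14. <S=[clo(λx. (x x), {loop↦5})], E={x↦clo(λx. (x x), {loop↦5}), loop↦5}, C=[x :: AP], D=[(∅, {x↦clo(λx. (x x), {loop↦5}), loop↦5}, ∅) :: (∅, {loop↦5}, ∅) :: (∅, ∅, ∅)]>
15. <S=[clo(λx. (x x), {loop↦5}) :: clo(λx. (x x), {loop↦5})], E={x↦clo(λx. (x x), {loop↦5}), loop↦5}, C=[AP], D=[(∅, {x↦clo(λx. (x x), {loop↦5}), loop↦5}, ∅) :: (∅, {loop↦5}, ∅) :: (∅, ∅, ∅)]>
16. <S=∅, E={x↦clo(λx. (x x), {loop↦5}), loop↦5}, C=[(x x)], D=[(∅, {x↦clo(λx. (x x), {loop↦5}), loop↦5}, ∅) :: (∅, {x↦clo(λx. (x x), {loop↦5}), loop↦5}, ∅) :: (∅, {loop↦5}, ∅) :: (∅, ∅, ∅)]>
17. <S=∅, E={x↦clo(λx. (x x), {loop↦5}), loop↦5}, C=[x :: x :: AP], D=[(∅, {x↦clo(λx. (x x), {loop↦5}), loop↦5}, ∅) :: (∅, {x↦clo(λx. (x x), {loop↦5}), loop↦5}, ∅) :: (∅, {loop↦5}, ∅) :: (∅, ∅, ∅)]>
18. <S=[clo(λx. (x x), {loop↦5})], E={x↦clo(λx. (x x), {loop↦5}), loop↦5}, C=[x :: AP], D=[(∅, {x↦clo(λx. (x x), {loop↦5}), loop↦5}, ∅) :: (∅, {x↦clo(λx. (x x), {loop↦5}), loop↦5}, ∅) :: (∅, {loop↦5}, ∅) :: (∅, ∅, ∅)]>
19. <S=[clo(λx. (x x), {loop↦5}) :: clo(λx. (x x), {loop↦5})], E={x↦clo(λx. (x x), {loop↦5}), loop↦5}, C=[AP], D=[(∅, {x↦clo(λx. (x x), {loop↦5}), loop↦5}, ∅) :: (∅, {x↦clo(λx. (x x), {loop↦5}), loop↦5}, ∅) :: (∅, {loop↦5}, ∅) :: (∅, ∅, ∅)]>
→ 19 transitions taken and the configuration is still not final: no result within 19 steps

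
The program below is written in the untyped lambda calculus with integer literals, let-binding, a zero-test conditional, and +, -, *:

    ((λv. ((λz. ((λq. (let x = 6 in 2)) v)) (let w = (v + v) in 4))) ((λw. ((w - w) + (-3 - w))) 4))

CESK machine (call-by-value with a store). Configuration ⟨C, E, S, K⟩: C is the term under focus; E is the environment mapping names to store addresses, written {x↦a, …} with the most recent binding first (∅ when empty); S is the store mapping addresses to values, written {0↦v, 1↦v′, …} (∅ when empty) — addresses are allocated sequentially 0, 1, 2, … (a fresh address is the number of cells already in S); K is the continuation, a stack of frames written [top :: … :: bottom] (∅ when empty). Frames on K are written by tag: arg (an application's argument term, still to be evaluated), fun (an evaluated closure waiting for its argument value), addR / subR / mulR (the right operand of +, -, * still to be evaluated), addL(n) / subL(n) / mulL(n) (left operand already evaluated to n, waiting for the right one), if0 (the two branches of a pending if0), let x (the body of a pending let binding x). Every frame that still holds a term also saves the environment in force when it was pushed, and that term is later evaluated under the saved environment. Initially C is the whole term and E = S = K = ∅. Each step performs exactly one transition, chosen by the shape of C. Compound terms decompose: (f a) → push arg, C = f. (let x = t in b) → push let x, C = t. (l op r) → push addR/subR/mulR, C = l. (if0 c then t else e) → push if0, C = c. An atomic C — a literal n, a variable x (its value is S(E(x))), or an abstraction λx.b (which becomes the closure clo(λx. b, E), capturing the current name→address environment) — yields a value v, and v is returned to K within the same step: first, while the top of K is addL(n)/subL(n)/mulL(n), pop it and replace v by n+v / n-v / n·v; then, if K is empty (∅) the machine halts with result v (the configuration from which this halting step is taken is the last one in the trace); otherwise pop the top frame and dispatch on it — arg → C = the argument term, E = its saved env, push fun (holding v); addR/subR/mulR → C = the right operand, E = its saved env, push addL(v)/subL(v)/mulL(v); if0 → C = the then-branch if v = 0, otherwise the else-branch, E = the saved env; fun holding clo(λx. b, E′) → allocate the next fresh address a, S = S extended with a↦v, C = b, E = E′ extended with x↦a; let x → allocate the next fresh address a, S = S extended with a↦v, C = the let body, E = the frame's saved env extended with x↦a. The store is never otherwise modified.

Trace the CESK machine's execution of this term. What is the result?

step 0: [C=((λv. ((λz. ((λq. (let x = 6 in 2)) v)) (let w = (v + v) in 4))) ((λw. ((w - w) + (-3 - w))) 4)) | E=∅ | S=∅ | K=∅]
step 1: [C=(λv. ((λz. ((λq. (let x = 6 in 2)) v)) (let w = (v + v) in 4))) | E=∅ | S=∅ | K=[arg]]
step 2: [C=((λw. ((w - w) + (-3 - w))) 4) | E=∅ | S=∅ | K=[fun]]
step 3: [C=(λw. ((w - w) + (-3 - w))) | E=∅ | S=∅ | K=[arg :: fun]]
step 4: [C=4 | E=∅ | S=∅ | K=[fun :: fun]]
step 5: [C=((w - w) + (-3 - w)) | E={w↦0} | S={0↦4} | K=[fun]]
step 6: [C=(w - w) | E={w↦0} | S={0↦4} | K=[addR :: fun]]
step 7: [C=w | E={w↦0} | S={0↦4} | K=[subR :: addR :: fun]]
step 8: [C=w | E={w↦0} | S={0↦4} | K=[subL(4) :: addR :: fun]]
step 9: [C=(-3 - w) | E={w↦0} | S={0↦4} | K=[addL(0) :: fun]]
step 10: [C=-3 | E={w↦0} | S={0↦4} | K=[subR :: addL(0) :: fun]]
step 11: [C=w | E={w↦0} | S={0↦4} | K=[subL(-3) :: addL(0) :: fun]]
step 12: [C=((λz. ((λq. (let x = 6 in 2)) v)) (let w = (v + v) in 4)) | E={v↦1} | S={0↦4, 1↦-7} | K=∅]
step 13: [C=(λz. ((λq. (let x = 6 in 2)) v)) | E={v↦1} | S={0↦4, 1↦-7} | K=[arg]]
step 14: [C=(let w = (v + v) in 4) | E={v↦1} | S={0↦4, 1↦-7} | K=[fun]]
step 15: [C=(v + v) | E={v↦1} | S={0↦4, 1↦-7} | K=[let w :: fun]]
step 16: [C=v | E={v↦1} | S={0↦4, 1↦-7} | K=[addR :: let w :: fun]]
step 17: [C=v | E={v↦1} | S={0↦4, 1↦-7} | K=[addL(-7) :: let w :: fun]]
step 18: [C=4 | E={w↦2, v↦1} | S={0↦4, 1↦-7, 2↦-14} | K=[fun]]
step 19: [C=((λq. (let x = 6 in 2)) v) | E={z↦3, v↦1} | S={0↦4, 1↦-7, 2↦-14, 3↦4} | K=∅]
step 20: [C=(λq. (let x = 6 in 2)) | E={z↦3, v↦1} | S={0↦4, 1↦-7, 2↦-14, 3↦4} | K=[arg]]
step 21: [C=v | E={z↦3, v↦1} | S={0↦4, 1↦-7, 2↦-14, 3↦4} | K=[fun]]
step 22: [C=(let x = 6 in 2) | E={q↦4, z↦3, v↦1} | S={0↦4, 1↦-7, 2↦-14, 3↦4, 4↦-7} | K=∅]
step 23: [C=6 | E={q↦4, z↦3, v↦1} | S={0↦4, 1↦-7, 2↦-14, 3↦4, 4↦-7} | K=[let x]]
step 24: [C=2 | E={x↦5, q↦4, z↦3, v↦1} | S={0↦4, 1↦-7, 2↦-14, 3↦4, 4↦-7, 5↦6} | K=∅]
→ final value 2

Answer: 2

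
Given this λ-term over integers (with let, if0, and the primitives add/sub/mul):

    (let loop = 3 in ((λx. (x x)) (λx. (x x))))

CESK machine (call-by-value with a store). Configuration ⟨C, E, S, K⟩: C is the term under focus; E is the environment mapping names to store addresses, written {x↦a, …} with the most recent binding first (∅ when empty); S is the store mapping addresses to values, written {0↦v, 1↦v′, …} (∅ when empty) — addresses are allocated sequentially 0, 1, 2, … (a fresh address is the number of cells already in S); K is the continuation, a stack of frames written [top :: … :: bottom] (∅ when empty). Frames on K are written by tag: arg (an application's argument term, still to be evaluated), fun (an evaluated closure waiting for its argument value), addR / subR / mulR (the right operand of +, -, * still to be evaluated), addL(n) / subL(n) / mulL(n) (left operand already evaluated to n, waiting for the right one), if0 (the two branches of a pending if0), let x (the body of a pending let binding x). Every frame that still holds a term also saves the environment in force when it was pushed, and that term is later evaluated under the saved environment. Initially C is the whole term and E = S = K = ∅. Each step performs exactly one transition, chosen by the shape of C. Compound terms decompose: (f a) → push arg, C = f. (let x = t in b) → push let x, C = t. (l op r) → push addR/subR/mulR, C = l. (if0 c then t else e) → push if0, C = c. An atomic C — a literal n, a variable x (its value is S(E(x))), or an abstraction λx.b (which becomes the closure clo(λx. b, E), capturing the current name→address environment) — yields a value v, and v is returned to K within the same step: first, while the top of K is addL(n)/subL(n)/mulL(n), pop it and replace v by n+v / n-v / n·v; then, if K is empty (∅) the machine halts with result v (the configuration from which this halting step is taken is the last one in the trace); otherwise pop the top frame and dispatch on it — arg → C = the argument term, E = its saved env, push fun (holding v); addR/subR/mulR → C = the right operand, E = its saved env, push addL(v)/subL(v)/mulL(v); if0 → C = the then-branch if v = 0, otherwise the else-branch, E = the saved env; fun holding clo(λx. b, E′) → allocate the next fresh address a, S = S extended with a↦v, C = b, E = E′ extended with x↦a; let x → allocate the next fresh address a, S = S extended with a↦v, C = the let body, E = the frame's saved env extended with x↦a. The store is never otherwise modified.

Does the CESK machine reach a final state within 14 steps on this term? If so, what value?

[0] [C=(let loop = 3 in ((λx. (x x)) (λx. (x x)))) | E=∅ | S=∅ | K=∅]
[1] [C=3 | E=∅ | S=∅ | K=[let loop]]
[2] [C=((λx. (x x)) (λx. (x x))) | E={loop↦0} | S={0↦3} | K=∅]
[3] [C=(λx. (x x)) | E={loop↦0} | S={0↦3} | K=[arg]]
[4] [C=(λx. (x x)) | E={loop↦0} | S={0↦3} | K=[fun]]
[5] [C=(x x) | E={x↦1, loop↦0} | S={0↦3, 1↦clo(λx. (x x), {loop↦0})} | K=∅]
[6] [C=x | E={x↦1, loop↦0} | S={0↦3, 1↦clo(λx. (x x), {loop↦0})} | K=[arg]]
[7] [C=x | E={x↦1, loop↦0} | S={0↦3, 1↦clo(λx. (x x), {loop↦0})} | K=[fun]]
[8] [C=(x x) | E={x↦2, loop↦0} | S={0↦3, 1↦clo(λx. (x x), {loop↦0}), 2↦clo(λx. (x x), {loop↦0})} | K=∅]
[9] [C=x | E={x↦2, loop↦0} | S={0↦3, 1↦clo(λx. (x x), {loop↦0}), 2↦clo(λx. (x x), {loop↦0})} | K=[arg]]
[10] [C=x | E={x↦2, loop↦0} | S={0↦3, 1↦clo(λx. (x x), {loop↦0}), 2↦clo(λx. (x x), {loop↦0})} | K=[fun]]
[11] [C=(x x) | E={x↦3, loop↦0} | S={0↦3, 1↦clo(λx. (x x), {loop↦0}), 2↦clo(λx. (x x), {loop↦0}), 3↦clo(λx. (x x), {loop↦0})} | K=∅]
[12] [C=x | E={x↦3, loop↦0} | S={0↦3, 1↦clo(λx. (x x), {loop↦0}), 2↦clo(λx. (x x), {loop↦0}), 3↦clo(λx. (x x), {loop↦0})} | K=[arg]]
[13] [C=x | E={x↦3, loop↦0} | S={0↦3, 1↦clo(λx. (x x), {loop↦0}), 2↦clo(λx. (x x), {loop↦0}), 3↦clo(λx. (x x), {loop↦0})} | K=[fun]]
[14] [C=(x x) | E={x↦4, loop↦0} | S={0↦3, 1↦clo(λx. (x x), {loop↦0}), 2↦clo(λx. (x x), {loop↦0}), 3↦clo(λx. (x x), {loop↦0}), 4↦clo(λx. (x x), {loop↦0})} | K=∅]
→ 14 transitions taken and the configuration is still not final: no result within 14 steps

Answer: DIVERGES (no final state within 14 steps)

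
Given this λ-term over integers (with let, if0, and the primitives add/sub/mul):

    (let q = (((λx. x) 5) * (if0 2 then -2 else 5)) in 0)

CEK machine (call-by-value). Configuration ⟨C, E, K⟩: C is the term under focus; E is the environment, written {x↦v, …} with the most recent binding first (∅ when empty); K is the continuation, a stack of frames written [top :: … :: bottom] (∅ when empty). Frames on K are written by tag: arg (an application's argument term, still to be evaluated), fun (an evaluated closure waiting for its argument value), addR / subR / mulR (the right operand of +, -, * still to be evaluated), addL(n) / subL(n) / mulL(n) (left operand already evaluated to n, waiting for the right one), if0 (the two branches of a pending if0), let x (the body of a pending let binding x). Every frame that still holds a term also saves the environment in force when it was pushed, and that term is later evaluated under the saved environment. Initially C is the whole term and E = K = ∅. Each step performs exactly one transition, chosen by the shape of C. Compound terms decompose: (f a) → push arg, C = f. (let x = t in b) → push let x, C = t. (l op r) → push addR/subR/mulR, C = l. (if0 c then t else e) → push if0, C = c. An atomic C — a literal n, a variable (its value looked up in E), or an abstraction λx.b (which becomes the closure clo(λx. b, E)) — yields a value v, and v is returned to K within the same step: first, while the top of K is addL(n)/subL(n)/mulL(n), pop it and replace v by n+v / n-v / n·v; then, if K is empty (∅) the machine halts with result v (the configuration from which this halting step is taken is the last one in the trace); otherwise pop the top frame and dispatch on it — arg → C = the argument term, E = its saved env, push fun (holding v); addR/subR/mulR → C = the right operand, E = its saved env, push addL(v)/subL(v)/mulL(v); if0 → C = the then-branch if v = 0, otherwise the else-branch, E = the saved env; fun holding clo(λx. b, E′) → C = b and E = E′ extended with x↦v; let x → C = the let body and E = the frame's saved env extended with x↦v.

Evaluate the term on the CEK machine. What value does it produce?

Answer: 0

Machine steps:
t=0: <C=(let q = (((λx. x) 5) * (if0 2 then -2 else 5)) in 0), E=∅, K=∅>
t=1: <C=(((λx. x) 5) * (if0 2 then -2 else 5)), E=∅, K=[let q]>
t=2: <C=((λx. x) 5), E=∅, K=[mulR :: let q]>
t=3: <C=(λx. x), E=∅, K=[arg :: mulR :: let q]>
t=4: <C=5, E=∅, K=[fun :: mulR :: let q]>
t=5: <C=x, E={x↦5}, K=[mulR :: let q]>
t=6: <C=(if0 2 then -2 else 5), E=∅, K=[mulL(5) :: let q]>
t=7: <C=2, E=∅, K=[if0 :: mulL(5) :: let q]>
t=8: <C=5, E=∅, K=[mulL(5) :: let q]>
t=9: <C=0, E={q↦25}, K=∅>
→ final value 0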